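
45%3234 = 45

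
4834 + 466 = 5300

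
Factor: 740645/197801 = 5^1 * 167^1 * 223^(-1) = 835/223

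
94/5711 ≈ 0.0165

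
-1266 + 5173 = 3907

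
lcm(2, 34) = 34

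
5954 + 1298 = 7252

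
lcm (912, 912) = 912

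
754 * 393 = 296322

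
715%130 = 65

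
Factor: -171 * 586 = -1 * 2^1 * 3^2 * 19^1 * 293^1 = -100206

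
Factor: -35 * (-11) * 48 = 2^4 * 3^1 * 5^1 * 7^1 * 11^1 = 18480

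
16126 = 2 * 8063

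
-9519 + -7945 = -17464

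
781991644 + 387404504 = 1169396148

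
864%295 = 274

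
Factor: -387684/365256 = -1 * 2^(-1) * 3^(-1) * 11^2 * 19^(-1) = -121/114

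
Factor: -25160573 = -1*25160573^1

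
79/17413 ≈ 0.00454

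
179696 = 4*44924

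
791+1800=2591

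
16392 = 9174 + 7218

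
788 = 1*788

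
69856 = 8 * 8732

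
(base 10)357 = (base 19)if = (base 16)165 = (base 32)b5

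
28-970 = -942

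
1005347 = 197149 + 808198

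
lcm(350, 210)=1050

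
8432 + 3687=12119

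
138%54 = 30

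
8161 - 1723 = 6438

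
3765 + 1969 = 5734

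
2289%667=288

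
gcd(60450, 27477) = 3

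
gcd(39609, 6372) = 27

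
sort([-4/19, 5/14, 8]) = [-4/19, 5/14, 8]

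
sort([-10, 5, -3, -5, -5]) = [-10, -5, -5, -3, 5]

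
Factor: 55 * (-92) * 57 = -1 * 2^2 * 3^1 * 5^1 * 11^1 * 19^1 * 23^1 = -288420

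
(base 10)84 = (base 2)1010100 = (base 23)3f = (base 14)60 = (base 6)220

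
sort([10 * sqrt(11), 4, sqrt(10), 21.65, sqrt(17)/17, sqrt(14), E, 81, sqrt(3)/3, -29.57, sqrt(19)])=[-29.57, sqrt(17)/17, sqrt(3)/3, E, sqrt(10), sqrt(14), 4, sqrt(19), 21.65, 10 * sqrt(11), 81]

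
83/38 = 2 + 7/38 ≈ 2.18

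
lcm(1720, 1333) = 53320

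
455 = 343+112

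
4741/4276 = 1 + 465/4276 ≈ 1.11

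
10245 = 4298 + 5947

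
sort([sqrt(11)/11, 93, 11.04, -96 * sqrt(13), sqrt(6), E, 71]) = [-96 * sqrt(13), sqrt(11)/11, sqrt(6), E, 11.04, 71, 93]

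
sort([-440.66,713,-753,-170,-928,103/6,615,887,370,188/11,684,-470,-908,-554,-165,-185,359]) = [-928,-908,-753,-554,-470,-440.66,-185,-170,-165,188/11,103/6,359,370,615,684,713,887]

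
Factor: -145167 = -1 * 3^1 * 11^1 * 53^1 * 83^1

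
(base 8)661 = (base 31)du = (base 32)dh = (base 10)433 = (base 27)g1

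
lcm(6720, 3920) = 47040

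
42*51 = 2142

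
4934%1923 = 1088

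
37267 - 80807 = -43540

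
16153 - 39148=-22995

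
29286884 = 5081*5764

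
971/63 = 15+26/63 ≈ 15.41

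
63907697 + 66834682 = 130742379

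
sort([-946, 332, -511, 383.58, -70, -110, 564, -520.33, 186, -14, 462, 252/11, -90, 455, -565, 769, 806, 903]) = [-946, -565, -520.33, -511, -110, -90, -70, -14, 252/11, 186, 332, 383.58, 455, 462, 564, 769, 806, 903]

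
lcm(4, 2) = 4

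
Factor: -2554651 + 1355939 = -1 * 2^3 * 149839^1 = -1198712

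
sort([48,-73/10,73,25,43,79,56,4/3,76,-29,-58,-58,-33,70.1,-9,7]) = [-58,-58,-33,-29,-9,-73/10,4/3,7,25,43,48,56,70.1,73,76,79]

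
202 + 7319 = 7521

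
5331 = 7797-2466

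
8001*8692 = 69544692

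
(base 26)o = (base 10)24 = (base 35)o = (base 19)15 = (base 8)30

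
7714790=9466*815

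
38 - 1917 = -1879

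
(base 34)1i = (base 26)20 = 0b110100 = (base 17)31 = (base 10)52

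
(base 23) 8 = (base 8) 10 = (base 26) 8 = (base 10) 8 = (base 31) 8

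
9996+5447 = 15443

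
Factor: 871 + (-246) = 5^4 = 625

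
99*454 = 44946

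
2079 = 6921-4842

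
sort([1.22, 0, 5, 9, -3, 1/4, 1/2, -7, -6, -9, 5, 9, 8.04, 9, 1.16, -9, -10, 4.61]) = [-10, -9, -9, -7, -6, -3, 0, 1/4, 1/2, 1.16, 1.22, 4.61, 5, 5, 8.04, 9, 9, 9]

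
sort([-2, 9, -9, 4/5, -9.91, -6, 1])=[-9.91, -9, -6, -2, 4/5, 1, 9]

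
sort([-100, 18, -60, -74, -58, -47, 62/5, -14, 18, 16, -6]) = [-100, -74, -60, -58, -47, -14, -6, 62/5, 16, 18, 18]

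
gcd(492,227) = 1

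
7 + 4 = 11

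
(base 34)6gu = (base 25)c0a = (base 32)7am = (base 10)7510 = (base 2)1110101010110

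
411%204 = 3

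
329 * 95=31255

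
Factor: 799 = 17^1*47^1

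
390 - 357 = 33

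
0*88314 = 0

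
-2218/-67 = 33 + 7/67 ≈ 33.10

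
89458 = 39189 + 50269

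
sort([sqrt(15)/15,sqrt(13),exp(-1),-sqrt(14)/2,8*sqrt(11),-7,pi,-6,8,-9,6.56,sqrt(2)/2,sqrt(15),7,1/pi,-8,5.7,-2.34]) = [-9,-8,-7,-6,-2.34,-sqrt(14)/2,sqrt(15)/15,1/pi,exp(-1),sqrt(2)/2,pi,sqrt(13),sqrt(15),5.7,6.56,7,8,8*sqrt(11)]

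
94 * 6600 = 620400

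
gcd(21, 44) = 1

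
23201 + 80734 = 103935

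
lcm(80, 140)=560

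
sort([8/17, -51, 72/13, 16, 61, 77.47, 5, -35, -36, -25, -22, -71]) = [-71, -51, -36, -35, -25, -22, 8/17, 5, 72/13, 16, 61, 77.47]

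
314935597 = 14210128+300725469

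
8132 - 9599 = -1467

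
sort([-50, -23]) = [-50, -23]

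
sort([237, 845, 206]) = [206, 237, 845]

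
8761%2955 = 2851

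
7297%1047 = 1015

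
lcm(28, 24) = 168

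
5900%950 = 200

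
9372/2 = 4686 = 4686.00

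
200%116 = 84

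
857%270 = 47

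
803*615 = 493845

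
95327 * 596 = 56814892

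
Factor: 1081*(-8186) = -1*2^1*23^1*47^1*4093^1 = -8849066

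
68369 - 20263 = 48106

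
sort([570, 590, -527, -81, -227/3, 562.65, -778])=[-778, -527, -81, -227/3, 562.65, 570, 590]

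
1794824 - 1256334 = 538490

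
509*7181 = 3655129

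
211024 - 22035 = 188989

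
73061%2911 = 286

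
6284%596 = 324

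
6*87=522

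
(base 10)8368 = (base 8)20260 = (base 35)6t3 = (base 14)309a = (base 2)10000010110000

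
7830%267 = 87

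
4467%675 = 417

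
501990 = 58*8655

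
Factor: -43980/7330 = -1 * 2^1 * 3^1 = -6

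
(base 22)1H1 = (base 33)Q1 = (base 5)11414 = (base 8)1533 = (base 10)859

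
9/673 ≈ 0.0134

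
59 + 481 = 540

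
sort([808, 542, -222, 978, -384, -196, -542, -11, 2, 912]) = [-542, -384, -222, -196, -11, 2, 542, 808, 912, 978]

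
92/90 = 46/45 ≈ 1.02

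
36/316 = 9/79 ≈ 0.114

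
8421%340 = 261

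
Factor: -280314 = -1*2^1*3^3*29^1*179^1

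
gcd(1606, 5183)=73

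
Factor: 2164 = 2^2 * 541^1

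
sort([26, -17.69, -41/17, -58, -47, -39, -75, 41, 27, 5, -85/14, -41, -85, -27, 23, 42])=[-85, -75, -58, -47, -41, -39, -27, -17.69, -85/14, -41/17, 5, 23, 26, 27, 41, 42]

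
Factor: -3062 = -1 * 2^1 * 1531^1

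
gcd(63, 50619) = 3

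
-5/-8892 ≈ 0.000562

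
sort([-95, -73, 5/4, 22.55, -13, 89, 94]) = [-95, -73, -13, 5/4, 22.55, 89, 94]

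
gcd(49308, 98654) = 2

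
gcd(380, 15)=5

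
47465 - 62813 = -15348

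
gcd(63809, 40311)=1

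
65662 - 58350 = 7312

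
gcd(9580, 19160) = 9580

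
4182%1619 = 944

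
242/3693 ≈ 0.0655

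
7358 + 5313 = 12671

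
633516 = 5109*124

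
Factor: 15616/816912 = 2^4 * 3^ (-3) * 31^ (-1) = 16/837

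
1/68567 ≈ 0.0000146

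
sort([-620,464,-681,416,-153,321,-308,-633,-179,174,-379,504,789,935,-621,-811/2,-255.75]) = [-681,-633,-621,-620,-811/2,-379,-308,-255.75,-179,-153,174,321,416,464,504,789,935]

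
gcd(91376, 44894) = 2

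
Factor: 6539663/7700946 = 2^(-1) * 3^(-1) * 11^(-1) * 13^1 * 571^1 * 881^1 * 116681^(-1)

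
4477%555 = 37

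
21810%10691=428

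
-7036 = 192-7228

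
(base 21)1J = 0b101000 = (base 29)1B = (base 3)1111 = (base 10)40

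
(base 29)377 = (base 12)16b9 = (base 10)2733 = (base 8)5255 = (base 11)2065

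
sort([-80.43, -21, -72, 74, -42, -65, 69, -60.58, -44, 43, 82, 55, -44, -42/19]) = [-80.43, -72, -65, -60.58, -44, -44, -42, -21, -42/19, 43, 55, 69, 74, 82]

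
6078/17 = 357 + 9/17 ≈ 357.53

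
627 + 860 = 1487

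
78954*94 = 7421676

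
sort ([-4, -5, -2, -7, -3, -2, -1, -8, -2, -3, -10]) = [-10, -8, -7, -5, -4, -3, -3, -2, -2, -2, -1]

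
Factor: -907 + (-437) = -1*2^6*3^1*7^1 = -1344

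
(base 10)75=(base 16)4b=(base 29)2h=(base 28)2j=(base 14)55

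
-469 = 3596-4065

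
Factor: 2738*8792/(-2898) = -1*2^3*3^(-2)*23^(-1)*37^2*157^1 = -1719464/207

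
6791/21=323 + 8/21 ≈ 323.38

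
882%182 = 154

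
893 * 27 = 24111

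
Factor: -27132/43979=-1 * 2^2 * 3^1 * 7^1 * 13^(-1) * 19^1 * 199^(-1)=-1596/2587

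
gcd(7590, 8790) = 30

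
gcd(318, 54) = 6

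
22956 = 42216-19260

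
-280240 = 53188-333428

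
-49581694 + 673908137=624326443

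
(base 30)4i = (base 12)b6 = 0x8a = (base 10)138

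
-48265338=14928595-63193933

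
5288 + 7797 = 13085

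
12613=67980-55367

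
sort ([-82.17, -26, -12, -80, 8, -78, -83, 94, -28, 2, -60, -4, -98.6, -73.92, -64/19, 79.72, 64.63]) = [-98.6, -83, -82.17, -80, -78, -73.92, -60, -28, -26, -12, -4, -64/19, 2, 8, 64.63, 79.72, 94]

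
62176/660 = 15544/165 ≈ 94.21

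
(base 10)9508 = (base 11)7164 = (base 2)10010100100100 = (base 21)10bg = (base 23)hm9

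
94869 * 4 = 379476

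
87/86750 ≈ 0.00100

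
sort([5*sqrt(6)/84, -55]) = [-55, 5*sqrt(6)/84]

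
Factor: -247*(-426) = 2^1*3^1*13^1*19^1*71^1 = 105222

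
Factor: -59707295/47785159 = -1*5^1*83^1*271^(-1)*143873^1*176329^(-1)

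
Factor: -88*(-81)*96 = 2^8*3^5*11^1 = 684288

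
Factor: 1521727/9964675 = 5^(-2) * 7^(-1) * 43^2 * 823^1 * 56941^(-1)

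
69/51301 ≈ 0.00135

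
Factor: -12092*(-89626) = 2^3*41^1*1093^1*3023^1 = 1083757592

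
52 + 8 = 60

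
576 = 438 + 138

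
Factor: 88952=2^3*11119^1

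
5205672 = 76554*68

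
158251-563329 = -405078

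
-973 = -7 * 139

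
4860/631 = 7 + 443/631 ≈ 7.70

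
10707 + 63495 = 74202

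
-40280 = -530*76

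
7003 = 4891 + 2112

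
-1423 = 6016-7439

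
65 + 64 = 129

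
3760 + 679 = 4439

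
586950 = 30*19565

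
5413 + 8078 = 13491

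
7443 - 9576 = -2133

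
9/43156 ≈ 0.000209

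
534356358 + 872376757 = 1406733115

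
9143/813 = 11 + 200/813 ≈ 11.25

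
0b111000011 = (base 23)je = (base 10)451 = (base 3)121201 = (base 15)201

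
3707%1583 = 541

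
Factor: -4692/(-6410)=2^1*3^1*5^(-1)*17^1*23^1*641^(-1)=2346/3205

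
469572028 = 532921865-63349837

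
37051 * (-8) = -296408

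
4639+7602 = 12241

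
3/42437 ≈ 0.0000707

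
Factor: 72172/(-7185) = -1*2^2*3^(-1)*5^(-1)*479^(-1)*18043^1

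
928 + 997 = 1925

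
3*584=1752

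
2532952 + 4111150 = 6644102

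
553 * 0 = 0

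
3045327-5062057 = -2016730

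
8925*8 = 71400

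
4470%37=30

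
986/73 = 13 + 37/73 ≈ 13.51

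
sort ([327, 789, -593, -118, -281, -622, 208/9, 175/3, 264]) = [-622, -593, -281, -118, 208/9, 175/3, 264, 327, 789]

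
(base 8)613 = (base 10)395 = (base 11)32a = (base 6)1455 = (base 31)cn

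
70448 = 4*17612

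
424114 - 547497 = -123383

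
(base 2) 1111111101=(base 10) 1021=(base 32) vt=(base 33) uv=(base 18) 32d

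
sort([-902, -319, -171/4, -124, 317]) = [-902, -319, -124, -171/4, 317]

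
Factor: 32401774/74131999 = 2^1*16200887^1*74131999^(-1)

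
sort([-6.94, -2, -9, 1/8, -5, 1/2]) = [-9, -6.94, -5, -2, 1/8, 1/2]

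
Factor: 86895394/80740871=2^1 * 17^(-1) * 4749463^(-1) * 43447697^1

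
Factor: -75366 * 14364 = -1 * 2^3 * 3^5 * 7^1 * 19^1 * 53^1 * 79^1 = -1082557224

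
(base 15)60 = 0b1011010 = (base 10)90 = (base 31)2s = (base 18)50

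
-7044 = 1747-8791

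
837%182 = 109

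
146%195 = 146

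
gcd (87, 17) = 1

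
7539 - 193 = 7346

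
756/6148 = 189/1537 ≈ 0.123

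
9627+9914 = 19541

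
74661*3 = 223983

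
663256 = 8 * 82907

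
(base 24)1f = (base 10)39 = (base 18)23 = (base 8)47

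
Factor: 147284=2^2*36821^1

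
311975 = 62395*5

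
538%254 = 30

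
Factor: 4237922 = 2^1*13^1*162997^1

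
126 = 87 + 39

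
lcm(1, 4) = 4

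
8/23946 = 4/11973 ≈ 0.000334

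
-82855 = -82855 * 1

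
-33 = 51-84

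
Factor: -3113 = -1*11^1*283^1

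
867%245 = 132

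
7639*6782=51807698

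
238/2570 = 119/1285 ≈ 0.0926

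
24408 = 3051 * 8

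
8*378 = 3024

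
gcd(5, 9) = 1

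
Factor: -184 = -1 * 2^3 * 23^1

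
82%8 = 2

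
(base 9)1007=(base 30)og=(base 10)736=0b1011100000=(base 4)23200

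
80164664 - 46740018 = 33424646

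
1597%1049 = 548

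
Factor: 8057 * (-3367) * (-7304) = 2^3 * 7^2 * 11^1 * 13^1 * 37^1 * 83^1 * 1151^1 = 198142320376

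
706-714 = -8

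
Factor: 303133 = 233^1*1301^1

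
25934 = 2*12967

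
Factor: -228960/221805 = -1 * 2^5 * 31^(-1) = -32/31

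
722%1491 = 722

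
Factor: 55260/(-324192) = -1*2^(-3)*3^1*5^1*11^(-1) = -15/88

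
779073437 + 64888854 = 843962291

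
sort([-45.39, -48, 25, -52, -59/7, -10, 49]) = [-52, -48, -45.39, -10, -59/7, 25, 49]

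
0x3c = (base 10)60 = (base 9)66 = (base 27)26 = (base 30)20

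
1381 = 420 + 961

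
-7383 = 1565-8948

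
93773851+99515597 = 193289448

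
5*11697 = 58485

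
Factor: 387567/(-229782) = -1*2^(-1)*3^1*7^(-1)*5471^(-1)*43063^1 = -129189/76594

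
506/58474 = 253/29237 ≈ 0.00865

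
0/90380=0=0.00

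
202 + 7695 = 7897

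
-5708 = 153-5861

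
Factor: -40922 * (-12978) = 2^2 * 3^2 * 7^2 * 37^1 * 79^1 * 103^1 = 531085716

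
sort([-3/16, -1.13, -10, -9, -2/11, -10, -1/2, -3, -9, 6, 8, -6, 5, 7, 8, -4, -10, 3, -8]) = [-10, -10, -10, -9, -9, -8, -6, -4, -3, -1.13, -1/2, -3/16, -2/11, 3, 5, 6, 7, 8, 8]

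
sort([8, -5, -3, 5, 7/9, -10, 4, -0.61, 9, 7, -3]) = [-10, -5, -3, -3, -0.61, 7/9, 4, 5, 7, 8, 9]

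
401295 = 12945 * 31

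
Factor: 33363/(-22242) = -1*2^(-1)*3^1 = -3/2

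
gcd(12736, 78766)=2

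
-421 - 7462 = -7883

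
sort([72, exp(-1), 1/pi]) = [1/pi, exp(-1), 72]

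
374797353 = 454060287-79262934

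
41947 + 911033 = 952980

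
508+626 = 1134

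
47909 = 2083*23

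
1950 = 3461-1511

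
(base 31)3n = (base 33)3h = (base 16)74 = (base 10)116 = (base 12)98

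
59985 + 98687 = 158672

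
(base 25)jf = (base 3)200011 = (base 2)111101010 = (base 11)406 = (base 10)490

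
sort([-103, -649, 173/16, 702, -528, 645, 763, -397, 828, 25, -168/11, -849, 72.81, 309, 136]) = [-849, -649, -528, -397, -103, -168/11, 173/16, 25, 72.81, 136, 309, 645, 702, 763, 828]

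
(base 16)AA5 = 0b101010100101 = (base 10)2725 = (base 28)3D9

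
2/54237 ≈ 0.0000369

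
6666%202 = 0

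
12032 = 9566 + 2466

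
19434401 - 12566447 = 6867954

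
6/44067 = 2/14689≈0.000136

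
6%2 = 0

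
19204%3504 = 1684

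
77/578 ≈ 0.133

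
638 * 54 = 34452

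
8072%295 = 107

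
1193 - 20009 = -18816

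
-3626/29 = -125 - 1/29 ≈ -125.03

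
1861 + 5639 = 7500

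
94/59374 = 47/29687 ≈ 0.00158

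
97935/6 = 32645/2 = 16322.50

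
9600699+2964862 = 12565561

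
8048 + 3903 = 11951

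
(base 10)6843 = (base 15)2063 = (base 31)73n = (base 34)5v9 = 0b1101010111011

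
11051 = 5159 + 5892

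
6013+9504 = 15517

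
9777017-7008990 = 2768027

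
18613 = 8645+9968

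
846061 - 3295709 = -2449648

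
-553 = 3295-3848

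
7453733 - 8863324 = -1409591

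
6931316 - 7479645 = -548329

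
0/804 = 0 = 0.00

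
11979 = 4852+7127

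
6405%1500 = 405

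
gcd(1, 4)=1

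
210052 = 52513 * 4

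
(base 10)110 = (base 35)35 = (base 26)46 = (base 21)55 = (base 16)6e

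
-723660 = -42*17230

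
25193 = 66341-41148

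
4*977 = 3908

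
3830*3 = 11490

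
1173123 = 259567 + 913556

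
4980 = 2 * 2490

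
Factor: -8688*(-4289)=2^4*3^1*181^1*4289^1=37262832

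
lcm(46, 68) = 1564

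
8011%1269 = 397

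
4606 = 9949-5343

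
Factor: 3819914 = 2^1*7^1*281^1*971^1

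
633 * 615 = 389295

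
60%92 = 60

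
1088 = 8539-7451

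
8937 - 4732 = 4205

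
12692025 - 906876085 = -894184060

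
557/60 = 9+17/60 ≈ 9.28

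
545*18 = 9810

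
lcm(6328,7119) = 56952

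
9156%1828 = 16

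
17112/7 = 2444 + 4/7 ≈ 2444.57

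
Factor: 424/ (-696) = -1 * 3^ (-1) * 29^ (-1) * 53^1 = -53/87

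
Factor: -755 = -1*5^1*151^1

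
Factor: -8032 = -1*2^5*251^1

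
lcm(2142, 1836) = 12852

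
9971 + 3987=13958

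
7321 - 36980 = -29659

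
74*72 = 5328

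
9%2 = 1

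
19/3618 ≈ 0.00525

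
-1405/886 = -1 - 519/886 ≈ -1.59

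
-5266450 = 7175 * (-734)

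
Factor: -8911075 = -1 * 5^2 * 356443^1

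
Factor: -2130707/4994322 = -1*2^(-1)*3^(-1)*29^(-1)*283^1*7529^1*28703^(-1)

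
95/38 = 2 + 1/2 = 2.50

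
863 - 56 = 807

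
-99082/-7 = 14154+4/7 ≈ 14154.57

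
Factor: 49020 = 2^2*3^1*5^1*19^1*43^1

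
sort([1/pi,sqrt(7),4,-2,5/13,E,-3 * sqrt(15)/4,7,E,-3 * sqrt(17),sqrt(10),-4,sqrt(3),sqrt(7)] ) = [-3 * sqrt(17),-4,-3 * sqrt(15)/4,-2,1/pi,5/13,sqrt(3),sqrt(7),sqrt(7),E,E,sqrt(10),4,7] 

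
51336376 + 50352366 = 101688742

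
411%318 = 93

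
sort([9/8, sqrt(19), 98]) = [9/8, sqrt(19), 98]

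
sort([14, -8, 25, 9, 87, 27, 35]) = [-8, 9, 14, 25, 27, 35, 87]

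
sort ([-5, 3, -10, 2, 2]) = [-10, -5, 2, 2, 3]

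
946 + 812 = 1758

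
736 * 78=57408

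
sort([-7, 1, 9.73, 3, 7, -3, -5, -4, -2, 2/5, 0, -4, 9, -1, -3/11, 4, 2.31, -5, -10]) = [-10, -7, -5, -5, -4, -4, -3, -2, -1, -3/11, 0, 2/5, 1, 2.31, 3, 4, 7, 9, 9.73]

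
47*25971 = 1220637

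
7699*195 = 1501305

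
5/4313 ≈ 0.00116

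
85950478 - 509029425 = -423078947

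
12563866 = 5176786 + 7387080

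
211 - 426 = -215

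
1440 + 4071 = 5511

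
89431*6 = 536586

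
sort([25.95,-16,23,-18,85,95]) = [-18,-16,23,25.95,85,95]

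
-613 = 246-859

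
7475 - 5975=1500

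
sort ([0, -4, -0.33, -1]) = [-4, -1, -0.33, 0]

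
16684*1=16684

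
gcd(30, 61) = 1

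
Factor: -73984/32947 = -1*2^8*17^2*47^ (-1)*701^ (-1)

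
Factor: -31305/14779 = -1*3^1*5^1*2087^1*14779^(-1)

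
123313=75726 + 47587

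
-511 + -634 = -1145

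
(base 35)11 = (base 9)40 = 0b100100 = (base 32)14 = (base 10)36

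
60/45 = 4/3 ≈ 1.33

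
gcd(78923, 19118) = 1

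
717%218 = 63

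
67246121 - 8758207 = 58487914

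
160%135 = 25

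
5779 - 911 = 4868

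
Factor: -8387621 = -1 * 11^1 * 53^1 * 14387^1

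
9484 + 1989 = 11473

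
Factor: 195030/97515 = 2^1 = 2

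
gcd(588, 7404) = 12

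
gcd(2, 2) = 2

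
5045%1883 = 1279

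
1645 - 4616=-2971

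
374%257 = 117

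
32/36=8/9 ≈ 0.889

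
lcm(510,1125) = 38250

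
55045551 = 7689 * 7159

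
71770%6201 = 3559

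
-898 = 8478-9376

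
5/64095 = 1/12819 ≈ 0.0000780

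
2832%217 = 11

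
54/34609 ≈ 0.00156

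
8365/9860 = 1673/1972 ≈ 0.848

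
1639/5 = 327+4/5 = 327.80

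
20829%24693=20829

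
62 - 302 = -240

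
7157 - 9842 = -2685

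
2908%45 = 28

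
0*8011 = 0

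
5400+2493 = 7893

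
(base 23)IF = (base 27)FO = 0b110101101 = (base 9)526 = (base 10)429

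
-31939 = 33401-65340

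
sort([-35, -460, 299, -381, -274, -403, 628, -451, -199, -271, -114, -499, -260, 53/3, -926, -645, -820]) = [-926, -820, -645, -499, -460, -451, -403, -381, -274, -271, -260, -199, -114, -35, 53/3, 299, 628]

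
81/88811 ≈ 0.000912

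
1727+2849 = 4576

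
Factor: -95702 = -1*2^1*109^1*439^1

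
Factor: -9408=-1 * 2^6 * 3^1 * 7^2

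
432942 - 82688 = 350254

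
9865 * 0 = 0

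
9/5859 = 1/651 ≈ 0.00154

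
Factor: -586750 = -1*2^1*5^3*2347^1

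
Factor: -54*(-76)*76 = 2^5*3^3*19^2 = 311904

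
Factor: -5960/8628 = -1*2^1*3^(-1)*5^1*149^1*719^(-1) = -1490/2157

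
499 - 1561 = -1062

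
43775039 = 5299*8261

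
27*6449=174123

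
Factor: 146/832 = 2^(-5)*13^(-1)*73^1 = 73/416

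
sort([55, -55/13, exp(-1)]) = [-55/13, exp(-1), 55]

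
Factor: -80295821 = -1 * 197^2 * 2069^1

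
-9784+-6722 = -16506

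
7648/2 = 3824 = 3824.00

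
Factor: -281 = -1*281^1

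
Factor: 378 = 2^1*3^3*7^1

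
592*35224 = 20852608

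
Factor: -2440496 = -1 * 2^4 * 152531^1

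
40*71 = 2840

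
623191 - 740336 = -117145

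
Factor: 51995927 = 29^1*71^1*25253^1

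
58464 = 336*174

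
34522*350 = 12082700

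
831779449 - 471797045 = 359982404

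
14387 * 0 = 0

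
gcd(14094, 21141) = 7047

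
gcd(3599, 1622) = 1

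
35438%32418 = 3020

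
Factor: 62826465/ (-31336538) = -1 * 2^ (-1) * 3^1 * 5^1 * 13^1 * 53^1 * 6079^1 * 15668269^ (-1)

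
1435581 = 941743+493838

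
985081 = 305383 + 679698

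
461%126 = 83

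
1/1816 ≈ 0.000551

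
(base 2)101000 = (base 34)16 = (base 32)18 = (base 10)40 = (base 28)1c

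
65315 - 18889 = 46426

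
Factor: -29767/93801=-1*3^(-1)*17^2*103^1*31267^(-1)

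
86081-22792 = 63289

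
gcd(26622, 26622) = 26622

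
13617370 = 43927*310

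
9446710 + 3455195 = 12901905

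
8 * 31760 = 254080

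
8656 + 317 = 8973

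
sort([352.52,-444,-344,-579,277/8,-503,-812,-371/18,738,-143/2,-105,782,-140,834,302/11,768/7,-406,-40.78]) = [-812,-579,-503,-444,-406,-344,-140,-105,-143/2,-40.78,-371/18,302/11,277/8,768/7,352.52,738,782,834]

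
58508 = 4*14627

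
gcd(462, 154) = 154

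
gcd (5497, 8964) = 1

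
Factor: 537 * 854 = 2^1 * 3^1 * 7^1 * 61^1 * 179^1 = 458598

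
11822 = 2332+9490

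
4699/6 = 783+1/6 ≈ 783.17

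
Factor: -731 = -1 * 17^1 * 43^1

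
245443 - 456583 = -211140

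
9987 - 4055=5932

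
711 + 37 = 748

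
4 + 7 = 11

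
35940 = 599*60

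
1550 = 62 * 25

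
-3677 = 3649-7326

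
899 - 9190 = -8291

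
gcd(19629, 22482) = 9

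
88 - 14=74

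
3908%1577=754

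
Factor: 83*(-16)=-1*2^4*83^1=-1328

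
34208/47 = 727 + 39/47 ≈ 727.83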